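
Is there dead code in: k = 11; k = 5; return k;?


first assignment to k is overwritten before any read
Dead: 'k = 11'


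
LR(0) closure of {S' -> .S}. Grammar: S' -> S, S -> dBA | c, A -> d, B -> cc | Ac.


Start: S' -> .S
For each item with dot before a nonterminal B, add B -> .γ for every B-production
Closure: [S' -> .S, S -> .dBA, S -> .c]


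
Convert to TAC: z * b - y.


Break into single-operator statements:
t1 = z * b
t2 = t1 - y


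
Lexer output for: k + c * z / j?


Scan left to right, longest-match per lexeme
Tokens: ID(k), OP(+), ID(c), OP(*), ID(z), OP(/), ID(j)


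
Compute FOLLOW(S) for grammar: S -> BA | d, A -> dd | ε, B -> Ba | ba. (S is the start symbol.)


$ ∈ FOLLOW(S). For each A -> αBβ: add FIRST(β)\{ε} to FOLLOW(B); if β nullable, add FOLLOW(A).
FOLLOW(S) = {$}


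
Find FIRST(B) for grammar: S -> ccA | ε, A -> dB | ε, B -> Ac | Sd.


Per alternative of B: FIRST(Ac) = {c, d}; FIRST(Sd) = {c, d}
FIRST(B) = {c, d}


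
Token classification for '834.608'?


Pattern: digits with a decimal point
Type: FLOAT_LITERAL


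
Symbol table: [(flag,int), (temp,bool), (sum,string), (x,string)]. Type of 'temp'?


Lookup 'temp' → type bool


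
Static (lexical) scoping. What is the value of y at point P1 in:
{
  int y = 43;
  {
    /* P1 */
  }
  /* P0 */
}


P1's block does not declare y; resolves to the enclosing declaration at depth 0
y = 43


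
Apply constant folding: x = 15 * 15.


15 * 15 = 225 at compile time
Optimized: x = 225


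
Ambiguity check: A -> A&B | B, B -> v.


precedence layered via separate nonterminal B: deterministic
Unambiguous


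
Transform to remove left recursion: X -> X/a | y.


Left-recursive alternatives: X/a; non-recursive: y
Introduce X': X -> yX', X' -> /aX' | ε


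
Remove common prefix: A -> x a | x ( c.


Common prefix: 'x'
Factored: A -> x A', A' -> a | ( c


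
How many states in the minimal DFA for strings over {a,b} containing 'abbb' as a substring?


KMP-style automaton: 4 progress states + 1 absorbing accept = 5
Minimal DFA: 5 states


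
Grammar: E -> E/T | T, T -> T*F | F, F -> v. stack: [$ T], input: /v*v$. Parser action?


lookahead ∉ {*} so T won't extend; reduce E -> T
Action: reduce (E -> T)


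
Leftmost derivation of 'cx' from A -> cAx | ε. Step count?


Derivation: A => cAx => cx
Steps: 2


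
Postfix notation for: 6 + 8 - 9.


Left to right (same or higher precedence on left)
Postfix: 6 8 + 9 -


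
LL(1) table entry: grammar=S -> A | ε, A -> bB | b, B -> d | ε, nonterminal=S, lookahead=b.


For [S, b]: 'b' ∈ FIRST(A)
Entry: S -> A


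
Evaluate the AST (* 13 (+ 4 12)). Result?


Evaluate inner: (+ 4 12) = 16
Evaluate root: (* 13 16) = 208
Result: 208


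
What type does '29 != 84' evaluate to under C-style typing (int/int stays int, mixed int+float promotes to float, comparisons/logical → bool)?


Operand types: int != int
Rule: comparison yields bool
Result type: bool


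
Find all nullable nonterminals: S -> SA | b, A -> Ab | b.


A nonterminal is nullable iff some alternative derives ε (directly, or every symbol in it is nullable)
Nullable: {}


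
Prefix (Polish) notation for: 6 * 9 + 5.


left-to-right (same/higher precedence on left): tree is (+ (* 6 9) 5)
Prefix: + * 6 9 5


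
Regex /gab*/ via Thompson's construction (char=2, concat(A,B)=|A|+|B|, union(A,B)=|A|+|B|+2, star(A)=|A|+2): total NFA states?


Syntax tree has 3 char leaf(s), 0 union(s), 1 star(s)
chars contribute 3×2 = 6; each union adds +2; each star adds +2
Total: 6 + 0 + 2 = 8 states


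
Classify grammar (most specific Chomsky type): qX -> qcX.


LHS has context (more than one symbol) and |LHS| ≤ |RHS|
Classification: Type 1 (Context-Sensitive)


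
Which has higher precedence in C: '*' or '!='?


'*' is multiplicative (level 10); '!=' is equality (level 6)
Higher level binds tighter
'*' has higher precedence than '!='


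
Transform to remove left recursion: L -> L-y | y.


Left-recursive alternatives: L-y; non-recursive: y
Introduce L': L -> yL', L' -> -yL' | ε


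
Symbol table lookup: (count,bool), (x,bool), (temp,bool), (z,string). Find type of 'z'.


Lookup 'z' → type string


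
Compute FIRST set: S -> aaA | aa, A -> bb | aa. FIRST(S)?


Per alternative of S: FIRST(aaA) = {a}; FIRST(aa) = {a}
FIRST(S) = {a}


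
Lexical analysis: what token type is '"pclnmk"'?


Pattern: double-quoted sequence
Type: STRING_LITERAL


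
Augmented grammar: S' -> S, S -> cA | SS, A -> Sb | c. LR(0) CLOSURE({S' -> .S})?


Start: S' -> .S
For each item with dot before a nonterminal B, add B -> .γ for every B-production
Closure: [S' -> .S, S -> .cA, S -> .SS]


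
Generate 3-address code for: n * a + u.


Break into single-operator statements:
t1 = n * a
t2 = t1 + u


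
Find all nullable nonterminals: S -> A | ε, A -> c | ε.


A nonterminal is nullable iff some alternative derives ε (directly, or every symbol in it is nullable)
Nullable: {A, S}


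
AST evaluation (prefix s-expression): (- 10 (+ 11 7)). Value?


Evaluate inner: (+ 11 7) = 18
Evaluate root: (- 10 18) = -8
Result: -8


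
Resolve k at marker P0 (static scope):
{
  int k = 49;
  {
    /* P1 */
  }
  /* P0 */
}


k declared in the same block as P0
k = 49


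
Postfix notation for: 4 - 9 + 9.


Left to right (same or higher precedence on left)
Postfix: 4 9 - 9 +


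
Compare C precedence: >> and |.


'>>' is shift (level 8); '|' is bitwise OR (level 3)
Higher level binds tighter
'>>' has higher precedence than '|'


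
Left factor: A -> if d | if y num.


Common prefix: 'if'
Factored: A -> if A', A' -> d | y num


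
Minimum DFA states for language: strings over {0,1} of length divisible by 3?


Track length mod 3: states 0..2, accept at 0
Minimal DFA: 3 states


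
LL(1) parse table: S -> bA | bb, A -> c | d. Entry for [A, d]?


For [A, d]: 'd' ∈ FIRST(d)
Entry: A -> d


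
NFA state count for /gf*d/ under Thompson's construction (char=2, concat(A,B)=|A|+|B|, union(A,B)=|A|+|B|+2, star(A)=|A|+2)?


Syntax tree has 3 char leaf(s), 0 union(s), 1 star(s)
chars contribute 3×2 = 6; each union adds +2; each star adds +2
Total: 6 + 0 + 2 = 8 states


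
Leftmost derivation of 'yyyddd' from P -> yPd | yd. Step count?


Derivation: P => yPd => yyPdd => yyyddd
Steps: 3


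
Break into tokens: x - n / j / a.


Scan left to right, longest-match per lexeme
Tokens: ID(x), OP(-), ID(n), OP(/), ID(j), OP(/), ID(a)


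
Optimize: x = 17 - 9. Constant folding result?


17 - 9 = 8 at compile time
Optimized: x = 8


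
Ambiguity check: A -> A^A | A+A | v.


'v^v+v' has two parse trees (no precedence encoded between ^ and +)
Ambiguous


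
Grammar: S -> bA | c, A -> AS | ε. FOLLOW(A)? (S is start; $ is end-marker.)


$ ∈ FOLLOW(S). For each A -> αBβ: add FIRST(β)\{ε} to FOLLOW(B); if β nullable, add FOLLOW(A).
FOLLOW(A) = {$, b, c}


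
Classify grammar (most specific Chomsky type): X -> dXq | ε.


Single nonterminal LHS, but d^n q^n is not regular
Classification: Type 2 (Context-Free)


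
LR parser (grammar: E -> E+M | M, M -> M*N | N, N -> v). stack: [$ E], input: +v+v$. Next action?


shift '+' to continue E -> E+M
Action: shift


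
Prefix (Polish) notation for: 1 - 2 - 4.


left-to-right (same/higher precedence on left): tree is (- (- 1 2) 4)
Prefix: - - 1 2 4


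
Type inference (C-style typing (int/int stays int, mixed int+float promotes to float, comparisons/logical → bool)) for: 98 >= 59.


Operand types: int >= int
Rule: comparison yields bool
Result type: bool


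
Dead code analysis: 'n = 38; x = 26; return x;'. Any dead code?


n is assigned but never read
Dead: 'n = 38'


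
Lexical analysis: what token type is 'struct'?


Pattern: reserved word
Type: KEYWORD


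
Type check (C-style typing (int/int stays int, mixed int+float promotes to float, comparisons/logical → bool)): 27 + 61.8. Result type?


Operand types: int + float
Rule: mixed int/float promotes to float; int/int stays int
Result type: float


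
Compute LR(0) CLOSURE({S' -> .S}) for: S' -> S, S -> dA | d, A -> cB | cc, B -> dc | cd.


Start: S' -> .S
For each item with dot before a nonterminal B, add B -> .γ for every B-production
Closure: [S' -> .S, S -> .dA, S -> .d]


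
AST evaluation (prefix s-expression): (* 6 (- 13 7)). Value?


Evaluate inner: (- 13 7) = 6
Evaluate root: (* 6 6) = 36
Result: 36


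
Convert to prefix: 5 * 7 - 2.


left-to-right (same/higher precedence on left): tree is (- (* 5 7) 2)
Prefix: - * 5 7 2


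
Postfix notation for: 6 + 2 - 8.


Left to right (same or higher precedence on left)
Postfix: 6 2 + 8 -


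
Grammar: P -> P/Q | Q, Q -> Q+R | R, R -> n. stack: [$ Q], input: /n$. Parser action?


lookahead ∉ {+} so Q won't extend; reduce P -> Q
Action: reduce (P -> Q)


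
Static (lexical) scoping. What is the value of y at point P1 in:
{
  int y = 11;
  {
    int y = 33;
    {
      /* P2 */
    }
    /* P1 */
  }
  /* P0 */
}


y declared in the same block as P1
y = 33


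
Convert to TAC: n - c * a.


Break into single-operator statements:
t1 = c * a
t2 = n - t1


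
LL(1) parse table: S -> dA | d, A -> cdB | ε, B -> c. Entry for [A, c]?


For [A, c]: 'c' ∈ FIRST(cdB)
Entry: A -> cdB


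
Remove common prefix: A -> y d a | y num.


Common prefix: 'y'
Factored: A -> y A', A' -> d a | num


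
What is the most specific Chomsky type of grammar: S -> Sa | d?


Left-linear: every RHS is a terminal or one nonterminal followed by a terminal
Classification: Type 3 (Regular)


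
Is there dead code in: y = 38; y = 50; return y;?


first assignment to y is overwritten before any read
Dead: 'y = 38'


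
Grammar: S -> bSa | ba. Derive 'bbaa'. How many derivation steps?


Derivation: S => bSa => bbaa
Steps: 2


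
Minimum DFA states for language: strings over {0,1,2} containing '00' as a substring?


KMP-style automaton: 2 progress states + 1 absorbing accept = 3
Minimal DFA: 3 states


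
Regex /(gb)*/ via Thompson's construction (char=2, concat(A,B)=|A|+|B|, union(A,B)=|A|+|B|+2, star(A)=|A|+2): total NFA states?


Syntax tree has 2 char leaf(s), 0 union(s), 1 star(s)
chars contribute 2×2 = 4; each union adds +2; each star adds +2
Total: 4 + 0 + 2 = 6 states


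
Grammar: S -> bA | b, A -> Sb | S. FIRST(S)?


Per alternative of S: FIRST(bA) = {b}; FIRST(b) = {b}
FIRST(S) = {b}


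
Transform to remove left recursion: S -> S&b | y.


Left-recursive alternatives: S&b; non-recursive: y
Introduce S': S -> yS', S' -> &bS' | ε


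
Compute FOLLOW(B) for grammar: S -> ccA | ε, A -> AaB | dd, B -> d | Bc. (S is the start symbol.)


$ ∈ FOLLOW(S). For each A -> αBβ: add FIRST(β)\{ε} to FOLLOW(B); if β nullable, add FOLLOW(A).
FOLLOW(B) = {$, a, c}


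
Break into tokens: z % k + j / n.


Scan left to right, longest-match per lexeme
Tokens: ID(z), OP(%), ID(k), OP(+), ID(j), OP(/), ID(n)


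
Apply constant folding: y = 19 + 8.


19 + 8 = 27 at compile time
Optimized: y = 27


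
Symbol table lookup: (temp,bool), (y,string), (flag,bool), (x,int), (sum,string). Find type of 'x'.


Lookup 'x' → type int


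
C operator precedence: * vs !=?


'*' is multiplicative (level 10); '!=' is equality (level 6)
Higher level binds tighter
'*' has higher precedence than '!='


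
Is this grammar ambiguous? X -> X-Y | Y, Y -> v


precedence layered via separate nonterminal Y: deterministic
Unambiguous


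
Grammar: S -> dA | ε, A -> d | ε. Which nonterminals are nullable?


A nonterminal is nullable iff some alternative derives ε (directly, or every symbol in it is nullable)
Nullable: {A, S}


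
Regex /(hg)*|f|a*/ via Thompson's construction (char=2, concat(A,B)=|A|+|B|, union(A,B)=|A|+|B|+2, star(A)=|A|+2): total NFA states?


Syntax tree has 4 char leaf(s), 2 union(s), 2 star(s)
chars contribute 4×2 = 8; each union adds +2; each star adds +2
Total: 8 + 4 + 4 = 16 states


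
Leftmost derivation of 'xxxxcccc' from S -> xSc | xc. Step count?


Derivation: S => xSc => xxScc => xxxSccc => xxxxcccc
Steps: 4


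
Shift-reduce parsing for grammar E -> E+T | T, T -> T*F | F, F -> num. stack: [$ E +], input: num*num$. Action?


no handle ('E+' is not any RHS); shift 'num'
Action: shift


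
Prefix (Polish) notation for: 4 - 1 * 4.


'*' binds tighter: tree is (- 4 (* 1 4))
Prefix: - 4 * 1 4


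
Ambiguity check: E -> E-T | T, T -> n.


precedence layered via separate nonterminal T: deterministic
Unambiguous


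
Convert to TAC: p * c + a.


Break into single-operator statements:
t1 = p * c
t2 = t1 + a


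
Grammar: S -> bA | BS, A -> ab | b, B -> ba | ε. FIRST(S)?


Per alternative of S: FIRST(bA) = {b}; FIRST(BS) = {b}
FIRST(S) = {b}


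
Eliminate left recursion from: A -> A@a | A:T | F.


Left-recursive alternatives: A@a, A:T; non-recursive: F
Introduce A': A -> FA', A' -> @aA' | :TA' | ε


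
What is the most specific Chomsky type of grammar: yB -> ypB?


LHS has context (more than one symbol) and |LHS| ≤ |RHS|
Classification: Type 1 (Context-Sensitive)


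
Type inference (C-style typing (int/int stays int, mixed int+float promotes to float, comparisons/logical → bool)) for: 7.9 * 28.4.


Operand types: float * float
Rule: mixed int/float promotes to float; int/int stays int
Result type: float


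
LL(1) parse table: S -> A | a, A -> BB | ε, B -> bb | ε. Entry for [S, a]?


For [S, a]: 'a' ∈ FIRST(a)
Entry: S -> a


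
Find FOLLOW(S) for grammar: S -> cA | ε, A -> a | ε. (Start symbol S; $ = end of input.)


$ ∈ FOLLOW(S). For each A -> αBβ: add FIRST(β)\{ε} to FOLLOW(B); if β nullable, add FOLLOW(A).
FOLLOW(S) = {$}


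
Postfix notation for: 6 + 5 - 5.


Left to right (same or higher precedence on left)
Postfix: 6 5 + 5 -


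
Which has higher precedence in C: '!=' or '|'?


'!=' is equality (level 6); '|' is bitwise OR (level 3)
Higher level binds tighter
'!=' has higher precedence than '|'


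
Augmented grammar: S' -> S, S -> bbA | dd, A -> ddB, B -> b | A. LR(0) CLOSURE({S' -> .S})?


Start: S' -> .S
For each item with dot before a nonterminal B, add B -> .γ for every B-production
Closure: [S' -> .S, S -> .bbA, S -> .dd]


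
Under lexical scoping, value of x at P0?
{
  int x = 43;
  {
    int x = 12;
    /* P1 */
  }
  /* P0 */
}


x declared in the same block as P0
x = 43


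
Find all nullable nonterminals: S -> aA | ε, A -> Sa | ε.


A nonterminal is nullable iff some alternative derives ε (directly, or every symbol in it is nullable)
Nullable: {A, S}


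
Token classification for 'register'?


Pattern: reserved word
Type: KEYWORD


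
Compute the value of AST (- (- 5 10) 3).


Evaluate inner: (- 5 10) = -5
Evaluate root: (- -5 3) = -8
Result: -8


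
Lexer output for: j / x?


Scan left to right, longest-match per lexeme
Tokens: ID(j), OP(/), ID(x)


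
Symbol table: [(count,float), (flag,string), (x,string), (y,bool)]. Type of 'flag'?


Lookup 'flag' → type string


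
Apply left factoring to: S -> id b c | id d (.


Common prefix: 'id'
Factored: S -> id S', S' -> b c | d (


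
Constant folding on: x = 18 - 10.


18 - 10 = 8 at compile time
Optimized: x = 8


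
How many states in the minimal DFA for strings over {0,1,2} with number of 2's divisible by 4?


Track (count of 2) mod 4: states 0..3, accept at 0
Minimal DFA: 4 states


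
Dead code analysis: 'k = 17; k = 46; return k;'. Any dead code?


first assignment to k is overwritten before any read
Dead: 'k = 17'


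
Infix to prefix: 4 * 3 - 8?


left-to-right (same/higher precedence on left): tree is (- (* 4 3) 8)
Prefix: - * 4 3 8


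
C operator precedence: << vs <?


'<<' is shift (level 8); '<' is relational (level 7)
Higher level binds tighter
'<<' has higher precedence than '<'


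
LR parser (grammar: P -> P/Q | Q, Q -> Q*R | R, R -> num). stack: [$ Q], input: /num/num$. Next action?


lookahead ∉ {*} so Q won't extend; reduce P -> Q
Action: reduce (P -> Q)


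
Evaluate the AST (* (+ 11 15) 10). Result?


Evaluate inner: (+ 11 15) = 26
Evaluate root: (* 26 10) = 260
Result: 260


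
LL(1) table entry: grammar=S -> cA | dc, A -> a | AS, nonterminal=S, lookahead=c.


For [S, c]: 'c' ∈ FIRST(cA)
Entry: S -> cA


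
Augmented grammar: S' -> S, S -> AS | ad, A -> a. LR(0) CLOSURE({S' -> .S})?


Start: S' -> .S
For each item with dot before a nonterminal B, add B -> .γ for every B-production
Closure: [S' -> .S, S -> .AS, S -> .ad, A -> .a]


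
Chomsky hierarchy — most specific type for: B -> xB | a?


Right-linear: every RHS is a terminal or a terminal followed by one nonterminal
Classification: Type 3 (Regular)


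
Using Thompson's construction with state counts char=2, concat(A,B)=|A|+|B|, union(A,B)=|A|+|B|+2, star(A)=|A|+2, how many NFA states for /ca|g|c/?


Syntax tree has 4 char leaf(s), 2 union(s), 0 star(s)
chars contribute 4×2 = 8; each union adds +2; each star adds +2
Total: 8 + 4 + 0 = 12 states


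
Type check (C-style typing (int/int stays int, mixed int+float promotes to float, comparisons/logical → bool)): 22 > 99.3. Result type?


Operand types: int > float
Rule: comparison yields bool
Result type: bool


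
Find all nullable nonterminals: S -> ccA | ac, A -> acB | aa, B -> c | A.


A nonterminal is nullable iff some alternative derives ε (directly, or every symbol in it is nullable)
Nullable: {}


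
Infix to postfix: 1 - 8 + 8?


Left to right (same or higher precedence on left)
Postfix: 1 8 - 8 +


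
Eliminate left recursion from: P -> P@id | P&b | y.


Left-recursive alternatives: P@id, P&b; non-recursive: y
Introduce P': P -> yP', P' -> @idP' | &bP' | ε


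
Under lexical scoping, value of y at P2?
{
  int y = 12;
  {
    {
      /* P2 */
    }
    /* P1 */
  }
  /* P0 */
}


P2's block does not declare y; resolves to the enclosing declaration at depth 0
y = 12


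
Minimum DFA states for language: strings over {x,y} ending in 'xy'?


Track the longest suffix of input matching a prefix of 'xy': 3 classes (prefixes of length 0..2)
Minimal DFA: 3 states


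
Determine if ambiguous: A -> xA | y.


right-linear, alternatives start with distinct terminals 'x' vs 'y': unique leftmost derivation
Unambiguous


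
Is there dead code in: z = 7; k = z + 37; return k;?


z is read by k's definition; k is returned
No dead code


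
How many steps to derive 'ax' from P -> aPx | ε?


Derivation: P => aPx => ax
Steps: 2


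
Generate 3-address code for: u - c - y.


Break into single-operator statements:
t1 = u - c
t2 = t1 - y


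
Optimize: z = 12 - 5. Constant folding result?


12 - 5 = 7 at compile time
Optimized: z = 7


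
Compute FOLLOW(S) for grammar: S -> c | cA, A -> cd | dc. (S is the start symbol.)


$ ∈ FOLLOW(S). For each A -> αBβ: add FIRST(β)\{ε} to FOLLOW(B); if β nullable, add FOLLOW(A).
FOLLOW(S) = {$}


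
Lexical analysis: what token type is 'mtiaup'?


Pattern: letter/underscore followed by alphanumerics, not a keyword
Type: IDENTIFIER


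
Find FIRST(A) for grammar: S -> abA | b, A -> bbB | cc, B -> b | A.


Per alternative of A: FIRST(bbB) = {b}; FIRST(cc) = {c}
FIRST(A) = {b, c}


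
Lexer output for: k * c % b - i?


Scan left to right, longest-match per lexeme
Tokens: ID(k), OP(*), ID(c), OP(%), ID(b), OP(-), ID(i)


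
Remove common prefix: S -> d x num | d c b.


Common prefix: 'd'
Factored: S -> d S', S' -> x num | c b


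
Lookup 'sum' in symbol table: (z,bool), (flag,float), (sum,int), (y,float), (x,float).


Lookup 'sum' → type int


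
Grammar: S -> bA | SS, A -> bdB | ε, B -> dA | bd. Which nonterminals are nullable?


A nonterminal is nullable iff some alternative derives ε (directly, or every symbol in it is nullable)
Nullable: {A}


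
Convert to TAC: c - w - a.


Break into single-operator statements:
t1 = c - w
t2 = t1 - a


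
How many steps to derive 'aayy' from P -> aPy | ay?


Derivation: P => aPy => aayy
Steps: 2


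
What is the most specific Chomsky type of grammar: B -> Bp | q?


Left-linear: every RHS is a terminal or one nonterminal followed by a terminal
Classification: Type 3 (Regular)


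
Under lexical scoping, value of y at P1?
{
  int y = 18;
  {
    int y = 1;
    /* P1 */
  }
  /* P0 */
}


y declared in the same block as P1
y = 1


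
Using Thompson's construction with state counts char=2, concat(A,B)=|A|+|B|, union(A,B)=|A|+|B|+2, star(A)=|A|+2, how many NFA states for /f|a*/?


Syntax tree has 2 char leaf(s), 1 union(s), 1 star(s)
chars contribute 2×2 = 4; each union adds +2; each star adds +2
Total: 4 + 2 + 2 = 8 states


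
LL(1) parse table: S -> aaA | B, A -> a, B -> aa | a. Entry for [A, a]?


For [A, a]: 'a' ∈ FIRST(a)
Entry: A -> a


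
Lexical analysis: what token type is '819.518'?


Pattern: digits with a decimal point
Type: FLOAT_LITERAL


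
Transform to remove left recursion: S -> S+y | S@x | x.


Left-recursive alternatives: S+y, S@x; non-recursive: x
Introduce S': S -> xS', S' -> +yS' | @xS' | ε


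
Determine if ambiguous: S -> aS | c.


right-linear, alternatives start with distinct terminals 'a' vs 'c': unique leftmost derivation
Unambiguous


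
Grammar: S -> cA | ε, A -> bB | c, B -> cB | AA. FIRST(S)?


Per alternative of S: FIRST(cA) = {c}; FIRST(ε) = {ε}
FIRST(S) = {c, ε}


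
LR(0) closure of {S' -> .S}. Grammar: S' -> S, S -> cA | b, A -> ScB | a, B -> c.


Start: S' -> .S
For each item with dot before a nonterminal B, add B -> .γ for every B-production
Closure: [S' -> .S, S -> .cA, S -> .b]


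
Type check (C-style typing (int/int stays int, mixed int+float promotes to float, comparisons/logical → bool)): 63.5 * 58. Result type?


Operand types: float * int
Rule: mixed int/float promotes to float; int/int stays int
Result type: float


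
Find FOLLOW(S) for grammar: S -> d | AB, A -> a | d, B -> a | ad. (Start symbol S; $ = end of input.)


$ ∈ FOLLOW(S). For each A -> αBβ: add FIRST(β)\{ε} to FOLLOW(B); if β nullable, add FOLLOW(A).
FOLLOW(S) = {$}


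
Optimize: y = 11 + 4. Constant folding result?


11 + 4 = 15 at compile time
Optimized: y = 15


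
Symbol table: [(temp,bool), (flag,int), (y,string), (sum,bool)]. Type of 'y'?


Lookup 'y' → type string


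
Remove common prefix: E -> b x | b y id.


Common prefix: 'b'
Factored: E -> b E', E' -> x | y id


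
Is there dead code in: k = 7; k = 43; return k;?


first assignment to k is overwritten before any read
Dead: 'k = 7'


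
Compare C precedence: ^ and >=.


'>=' is relational (level 7); '^' is bitwise XOR (level 4)
Higher level binds tighter
'>=' has higher precedence than '^'


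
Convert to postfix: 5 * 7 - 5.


Left to right (same or higher precedence on left)
Postfix: 5 7 * 5 -


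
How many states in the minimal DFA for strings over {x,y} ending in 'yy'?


Track the longest suffix of input matching a prefix of 'yy': 3 classes (prefixes of length 0..2)
Minimal DFA: 3 states


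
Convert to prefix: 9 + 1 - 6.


left-to-right (same/higher precedence on left): tree is (- (+ 9 1) 6)
Prefix: - + 9 1 6


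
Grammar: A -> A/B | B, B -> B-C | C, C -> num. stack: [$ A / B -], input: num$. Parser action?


no handle; shift 'num'
Action: shift


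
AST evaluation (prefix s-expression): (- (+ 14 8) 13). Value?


Evaluate inner: (+ 14 8) = 22
Evaluate root: (- 22 13) = 9
Result: 9


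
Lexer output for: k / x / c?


Scan left to right, longest-match per lexeme
Tokens: ID(k), OP(/), ID(x), OP(/), ID(c)


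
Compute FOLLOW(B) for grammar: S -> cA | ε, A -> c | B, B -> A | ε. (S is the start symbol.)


$ ∈ FOLLOW(S). For each A -> αBβ: add FIRST(β)\{ε} to FOLLOW(B); if β nullable, add FOLLOW(A).
FOLLOW(B) = {$}


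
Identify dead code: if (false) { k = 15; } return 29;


condition is constant false, so the whole block is unreachable
Dead: 'if (false) { k = 15; }'


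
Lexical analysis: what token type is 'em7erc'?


Pattern: letter/underscore followed by alphanumerics, not a keyword
Type: IDENTIFIER


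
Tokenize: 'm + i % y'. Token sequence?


Scan left to right, longest-match per lexeme
Tokens: ID(m), OP(+), ID(i), OP(%), ID(y)


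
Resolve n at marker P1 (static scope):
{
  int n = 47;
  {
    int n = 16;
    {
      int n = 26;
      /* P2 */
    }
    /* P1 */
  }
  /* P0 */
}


n declared in the same block as P1
n = 16


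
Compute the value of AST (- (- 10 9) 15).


Evaluate inner: (- 10 9) = 1
Evaluate root: (- 1 15) = -14
Result: -14


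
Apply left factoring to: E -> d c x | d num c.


Common prefix: 'd'
Factored: E -> d E', E' -> c x | num c


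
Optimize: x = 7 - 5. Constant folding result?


7 - 5 = 2 at compile time
Optimized: x = 2


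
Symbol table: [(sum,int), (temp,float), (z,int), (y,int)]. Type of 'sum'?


Lookup 'sum' → type int


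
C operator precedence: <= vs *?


'*' is multiplicative (level 10); '<=' is relational (level 7)
Higher level binds tighter
'*' has higher precedence than '<='


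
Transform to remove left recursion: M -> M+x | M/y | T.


Left-recursive alternatives: M+x, M/y; non-recursive: T
Introduce M': M -> TM', M' -> +xM' | /yM' | ε


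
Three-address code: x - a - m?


Break into single-operator statements:
t1 = x - a
t2 = t1 - m


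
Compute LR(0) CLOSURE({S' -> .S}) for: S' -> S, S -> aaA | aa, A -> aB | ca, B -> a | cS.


Start: S' -> .S
For each item with dot before a nonterminal B, add B -> .γ for every B-production
Closure: [S' -> .S, S -> .aaA, S -> .aa]


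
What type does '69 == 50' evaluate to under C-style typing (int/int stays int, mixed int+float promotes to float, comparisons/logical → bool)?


Operand types: int == int
Rule: comparison yields bool
Result type: bool


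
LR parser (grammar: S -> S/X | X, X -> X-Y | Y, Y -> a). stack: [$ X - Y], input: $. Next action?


handle 'X-Y' on top
Action: reduce (X -> X-Y)


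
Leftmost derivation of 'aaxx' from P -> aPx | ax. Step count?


Derivation: P => aPx => aaxx
Steps: 2


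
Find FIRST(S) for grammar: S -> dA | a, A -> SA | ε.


Per alternative of S: FIRST(dA) = {d}; FIRST(a) = {a}
FIRST(S) = {a, d}


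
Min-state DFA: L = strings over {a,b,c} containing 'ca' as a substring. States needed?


KMP-style automaton: 2 progress states + 1 absorbing accept = 3
Minimal DFA: 3 states


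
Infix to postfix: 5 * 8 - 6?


Left to right (same or higher precedence on left)
Postfix: 5 8 * 6 -


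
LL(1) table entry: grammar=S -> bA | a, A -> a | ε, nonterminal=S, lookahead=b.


For [S, b]: 'b' ∈ FIRST(bA)
Entry: S -> bA


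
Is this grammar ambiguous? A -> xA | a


right-linear, alternatives start with distinct terminals 'x' vs 'a': unique leftmost derivation
Unambiguous


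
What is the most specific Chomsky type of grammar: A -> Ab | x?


Left-linear: every RHS is a terminal or one nonterminal followed by a terminal
Classification: Type 3 (Regular)


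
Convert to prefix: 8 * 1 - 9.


left-to-right (same/higher precedence on left): tree is (- (* 8 1) 9)
Prefix: - * 8 1 9


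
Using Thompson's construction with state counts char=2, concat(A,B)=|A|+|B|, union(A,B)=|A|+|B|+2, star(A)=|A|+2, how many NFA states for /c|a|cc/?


Syntax tree has 4 char leaf(s), 2 union(s), 0 star(s)
chars contribute 4×2 = 8; each union adds +2; each star adds +2
Total: 8 + 4 + 0 = 12 states


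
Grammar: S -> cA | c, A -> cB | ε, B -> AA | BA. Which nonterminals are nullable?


A nonterminal is nullable iff some alternative derives ε (directly, or every symbol in it is nullable)
Nullable: {A, B}


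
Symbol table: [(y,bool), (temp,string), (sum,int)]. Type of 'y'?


Lookup 'y' → type bool


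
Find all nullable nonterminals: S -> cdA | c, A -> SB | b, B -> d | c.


A nonterminal is nullable iff some alternative derives ε (directly, or every symbol in it is nullable)
Nullable: {}


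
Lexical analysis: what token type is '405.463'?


Pattern: digits with a decimal point
Type: FLOAT_LITERAL


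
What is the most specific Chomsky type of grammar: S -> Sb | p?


Left-linear: every RHS is a terminal or one nonterminal followed by a terminal
Classification: Type 3 (Regular)


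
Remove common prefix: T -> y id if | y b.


Common prefix: 'y'
Factored: T -> y T', T' -> id if | b


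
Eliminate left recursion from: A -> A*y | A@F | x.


Left-recursive alternatives: A*y, A@F; non-recursive: x
Introduce A': A -> xA', A' -> *yA' | @FA' | ε


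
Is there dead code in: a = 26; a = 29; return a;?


first assignment to a is overwritten before any read
Dead: 'a = 26'


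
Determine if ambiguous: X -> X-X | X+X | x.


'x-x+x' has two parse trees (no precedence encoded between - and +)
Ambiguous


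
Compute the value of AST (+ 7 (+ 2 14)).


Evaluate inner: (+ 2 14) = 16
Evaluate root: (+ 7 16) = 23
Result: 23


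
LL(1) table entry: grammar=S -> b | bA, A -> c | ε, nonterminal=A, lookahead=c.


For [A, c]: 'c' ∈ FIRST(c)
Entry: A -> c


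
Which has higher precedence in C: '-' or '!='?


'-' is additive (level 9); '!=' is equality (level 6)
Higher level binds tighter
'-' has higher precedence than '!='


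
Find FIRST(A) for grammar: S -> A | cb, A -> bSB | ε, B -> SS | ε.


Per alternative of A: FIRST(bSB) = {b}; FIRST(ε) = {ε}
FIRST(A) = {b, ε}


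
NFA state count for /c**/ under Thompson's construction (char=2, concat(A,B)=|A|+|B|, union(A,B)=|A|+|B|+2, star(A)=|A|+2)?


Syntax tree has 1 char leaf(s), 0 union(s), 2 star(s)
chars contribute 1×2 = 2; each union adds +2; each star adds +2
Total: 2 + 0 + 4 = 6 states


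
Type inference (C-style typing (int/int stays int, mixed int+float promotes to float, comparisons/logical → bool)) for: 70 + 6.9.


Operand types: int + float
Rule: mixed int/float promotes to float; int/int stays int
Result type: float


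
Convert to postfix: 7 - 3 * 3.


* has higher precedence, evaluate 3*3 first
Postfix: 7 3 3 * -


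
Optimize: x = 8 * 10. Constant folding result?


8 * 10 = 80 at compile time
Optimized: x = 80


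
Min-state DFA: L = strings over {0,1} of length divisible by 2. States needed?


Track length mod 2: states 0..1, accept at 0
Minimal DFA: 2 states


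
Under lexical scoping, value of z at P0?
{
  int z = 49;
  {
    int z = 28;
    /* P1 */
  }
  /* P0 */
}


z declared in the same block as P0
z = 49


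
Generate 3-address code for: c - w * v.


Break into single-operator statements:
t1 = w * v
t2 = c - t1


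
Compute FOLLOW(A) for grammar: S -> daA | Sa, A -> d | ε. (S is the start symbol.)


$ ∈ FOLLOW(S). For each A -> αBβ: add FIRST(β)\{ε} to FOLLOW(B); if β nullable, add FOLLOW(A).
FOLLOW(A) = {$, a}


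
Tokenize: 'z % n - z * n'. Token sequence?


Scan left to right, longest-match per lexeme
Tokens: ID(z), OP(%), ID(n), OP(-), ID(z), OP(*), ID(n)


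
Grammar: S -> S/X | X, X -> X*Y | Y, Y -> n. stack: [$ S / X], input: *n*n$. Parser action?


'*' can extend X; shift to build X -> X*Y
Action: shift


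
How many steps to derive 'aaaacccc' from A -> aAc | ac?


Derivation: A => aAc => aaAcc => aaaAccc => aaaacccc
Steps: 4


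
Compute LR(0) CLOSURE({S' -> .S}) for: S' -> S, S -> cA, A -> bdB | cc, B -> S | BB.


Start: S' -> .S
For each item with dot before a nonterminal B, add B -> .γ for every B-production
Closure: [S' -> .S, S -> .cA]


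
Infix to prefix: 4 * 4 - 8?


left-to-right (same/higher precedence on left): tree is (- (* 4 4) 8)
Prefix: - * 4 4 8


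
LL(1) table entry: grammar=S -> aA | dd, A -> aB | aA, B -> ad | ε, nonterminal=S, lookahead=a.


For [S, a]: 'a' ∈ FIRST(aA)
Entry: S -> aA


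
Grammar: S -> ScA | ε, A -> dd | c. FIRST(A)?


Per alternative of A: FIRST(dd) = {d}; FIRST(c) = {c}
FIRST(A) = {c, d}


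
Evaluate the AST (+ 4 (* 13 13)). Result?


Evaluate inner: (* 13 13) = 169
Evaluate root: (+ 4 169) = 173
Result: 173


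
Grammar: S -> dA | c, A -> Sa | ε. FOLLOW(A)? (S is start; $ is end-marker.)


$ ∈ FOLLOW(S). For each A -> αBβ: add FIRST(β)\{ε} to FOLLOW(B); if β nullable, add FOLLOW(A).
FOLLOW(A) = {$, a}


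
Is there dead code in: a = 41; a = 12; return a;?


first assignment to a is overwritten before any read
Dead: 'a = 41'


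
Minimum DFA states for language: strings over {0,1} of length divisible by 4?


Track length mod 4: states 0..3, accept at 0
Minimal DFA: 4 states


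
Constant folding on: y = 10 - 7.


10 - 7 = 3 at compile time
Optimized: y = 3


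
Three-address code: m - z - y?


Break into single-operator statements:
t1 = m - z
t2 = t1 - y


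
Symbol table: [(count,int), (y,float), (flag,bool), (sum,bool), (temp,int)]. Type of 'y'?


Lookup 'y' → type float


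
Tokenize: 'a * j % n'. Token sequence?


Scan left to right, longest-match per lexeme
Tokens: ID(a), OP(*), ID(j), OP(%), ID(n)


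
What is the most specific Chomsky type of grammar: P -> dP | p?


Right-linear: every RHS is a terminal or a terminal followed by one nonterminal
Classification: Type 3 (Regular)


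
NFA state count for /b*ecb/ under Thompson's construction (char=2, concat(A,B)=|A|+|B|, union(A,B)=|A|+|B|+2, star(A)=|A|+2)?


Syntax tree has 4 char leaf(s), 0 union(s), 1 star(s)
chars contribute 4×2 = 8; each union adds +2; each star adds +2
Total: 8 + 0 + 2 = 10 states


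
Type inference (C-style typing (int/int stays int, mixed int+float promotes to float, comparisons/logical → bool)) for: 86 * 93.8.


Operand types: int * float
Rule: mixed int/float promotes to float; int/int stays int
Result type: float


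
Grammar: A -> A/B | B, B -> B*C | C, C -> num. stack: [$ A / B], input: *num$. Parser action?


'*' can extend B; shift to build B -> B*C
Action: shift


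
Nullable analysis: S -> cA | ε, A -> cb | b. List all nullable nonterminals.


A nonterminal is nullable iff some alternative derives ε (directly, or every symbol in it is nullable)
Nullable: {S}


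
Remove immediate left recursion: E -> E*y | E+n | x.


Left-recursive alternatives: E*y, E+n; non-recursive: x
Introduce E': E -> xE', E' -> *yE' | +nE' | ε


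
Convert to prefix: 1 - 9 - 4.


left-to-right (same/higher precedence on left): tree is (- (- 1 9) 4)
Prefix: - - 1 9 4


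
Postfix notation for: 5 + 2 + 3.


Left to right (same or higher precedence on left)
Postfix: 5 2 + 3 +


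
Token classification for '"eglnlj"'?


Pattern: double-quoted sequence
Type: STRING_LITERAL


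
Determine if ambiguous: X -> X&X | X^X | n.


'n&n^n' has two parse trees (no precedence encoded between & and ^)
Ambiguous


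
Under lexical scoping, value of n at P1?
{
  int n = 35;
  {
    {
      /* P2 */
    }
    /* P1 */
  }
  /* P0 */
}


P1's block does not declare n; resolves to the enclosing declaration at depth 0
n = 35


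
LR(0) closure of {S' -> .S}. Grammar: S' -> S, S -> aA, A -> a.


Start: S' -> .S
For each item with dot before a nonterminal B, add B -> .γ for every B-production
Closure: [S' -> .S, S -> .aA]


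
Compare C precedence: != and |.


'!=' is equality (level 6); '|' is bitwise OR (level 3)
Higher level binds tighter
'!=' has higher precedence than '|'


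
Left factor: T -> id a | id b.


Common prefix: 'id'
Factored: T -> id T', T' -> a | b


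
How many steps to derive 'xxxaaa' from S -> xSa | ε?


Derivation: S => xSa => xxSaa => xxxSaaa => xxxaaa
Steps: 4


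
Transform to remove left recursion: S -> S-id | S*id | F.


Left-recursive alternatives: S-id, S*id; non-recursive: F
Introduce S': S -> FS', S' -> -idS' | *idS' | ε


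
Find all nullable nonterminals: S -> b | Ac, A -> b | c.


A nonterminal is nullable iff some alternative derives ε (directly, or every symbol in it is nullable)
Nullable: {}


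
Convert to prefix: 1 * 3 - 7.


left-to-right (same/higher precedence on left): tree is (- (* 1 3) 7)
Prefix: - * 1 3 7


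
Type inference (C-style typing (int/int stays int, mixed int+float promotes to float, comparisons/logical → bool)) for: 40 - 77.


Operand types: int - int
Rule: mixed int/float promotes to float; int/int stays int
Result type: int


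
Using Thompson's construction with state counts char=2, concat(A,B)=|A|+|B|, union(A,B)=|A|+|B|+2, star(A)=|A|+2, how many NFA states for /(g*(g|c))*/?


Syntax tree has 3 char leaf(s), 1 union(s), 2 star(s)
chars contribute 3×2 = 6; each union adds +2; each star adds +2
Total: 6 + 2 + 4 = 12 states


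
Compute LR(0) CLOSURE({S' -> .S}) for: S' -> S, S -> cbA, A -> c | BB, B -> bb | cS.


Start: S' -> .S
For each item with dot before a nonterminal B, add B -> .γ for every B-production
Closure: [S' -> .S, S -> .cbA]


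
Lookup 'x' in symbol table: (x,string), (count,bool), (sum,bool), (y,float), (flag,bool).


Lookup 'x' → type string


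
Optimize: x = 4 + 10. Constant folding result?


4 + 10 = 14 at compile time
Optimized: x = 14


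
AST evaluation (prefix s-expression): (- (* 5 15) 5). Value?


Evaluate inner: (* 5 15) = 75
Evaluate root: (- 75 5) = 70
Result: 70


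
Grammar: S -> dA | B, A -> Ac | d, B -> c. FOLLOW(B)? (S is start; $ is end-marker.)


$ ∈ FOLLOW(S). For each A -> αBβ: add FIRST(β)\{ε} to FOLLOW(B); if β nullable, add FOLLOW(A).
FOLLOW(B) = {$}


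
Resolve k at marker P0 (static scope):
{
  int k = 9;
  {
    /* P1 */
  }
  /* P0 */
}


k declared in the same block as P0
k = 9


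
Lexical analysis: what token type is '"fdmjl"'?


Pattern: double-quoted sequence
Type: STRING_LITERAL


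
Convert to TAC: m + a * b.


Break into single-operator statements:
t1 = a * b
t2 = m + t1


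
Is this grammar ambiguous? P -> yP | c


right-linear, alternatives start with distinct terminals 'y' vs 'c': unique leftmost derivation
Unambiguous


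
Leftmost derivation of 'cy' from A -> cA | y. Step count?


Derivation: A => cA => cy
Steps: 2


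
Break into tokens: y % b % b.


Scan left to right, longest-match per lexeme
Tokens: ID(y), OP(%), ID(b), OP(%), ID(b)


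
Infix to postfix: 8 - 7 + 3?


Left to right (same or higher precedence on left)
Postfix: 8 7 - 3 +


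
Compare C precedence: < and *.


'*' is multiplicative (level 10); '<' is relational (level 7)
Higher level binds tighter
'*' has higher precedence than '<'


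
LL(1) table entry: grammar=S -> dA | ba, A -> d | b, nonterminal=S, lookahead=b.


For [S, b]: 'b' ∈ FIRST(ba)
Entry: S -> ba


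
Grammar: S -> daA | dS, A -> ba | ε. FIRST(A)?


Per alternative of A: FIRST(ba) = {b}; FIRST(ε) = {ε}
FIRST(A) = {b, ε}


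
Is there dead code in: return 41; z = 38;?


statement follows a return and is unreachable
Dead: 'z = 38'
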